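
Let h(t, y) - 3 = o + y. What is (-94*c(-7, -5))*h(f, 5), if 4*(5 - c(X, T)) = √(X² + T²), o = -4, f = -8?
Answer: -1880 + 94*√74 ≈ -1071.4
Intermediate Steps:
c(X, T) = 5 - √(T² + X²)/4 (c(X, T) = 5 - √(X² + T²)/4 = 5 - √(T² + X²)/4)
h(t, y) = -1 + y (h(t, y) = 3 + (-4 + y) = -1 + y)
(-94*c(-7, -5))*h(f, 5) = (-94*(5 - √((-5)² + (-7)²)/4))*(-1 + 5) = -94*(5 - √(25 + 49)/4)*4 = -94*(5 - √74/4)*4 = (-470 + 47*√74/2)*4 = -1880 + 94*√74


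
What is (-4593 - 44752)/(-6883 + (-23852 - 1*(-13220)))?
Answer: 9869/3503 ≈ 2.8173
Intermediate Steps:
(-4593 - 44752)/(-6883 + (-23852 - 1*(-13220))) = -49345/(-6883 + (-23852 + 13220)) = -49345/(-6883 - 10632) = -49345/(-17515) = -49345*(-1/17515) = 9869/3503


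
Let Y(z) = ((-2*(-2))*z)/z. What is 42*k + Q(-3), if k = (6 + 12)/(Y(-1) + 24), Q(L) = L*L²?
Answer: 0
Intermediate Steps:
Q(L) = L³
Y(z) = 4 (Y(z) = (4*z)/z = 4)
k = 9/14 (k = (6 + 12)/(4 + 24) = 18/28 = 18*(1/28) = 9/14 ≈ 0.64286)
42*k + Q(-3) = 42*(9/14) + (-3)³ = 27 - 27 = 0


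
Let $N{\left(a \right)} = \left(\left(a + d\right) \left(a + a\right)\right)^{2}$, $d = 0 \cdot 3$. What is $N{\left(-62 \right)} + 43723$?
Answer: $59149067$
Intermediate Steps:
$d = 0$
$N{\left(a \right)} = 4 a^{4}$ ($N{\left(a \right)} = \left(\left(a + 0\right) \left(a + a\right)\right)^{2} = \left(a 2 a\right)^{2} = \left(2 a^{2}\right)^{2} = 4 a^{4}$)
$N{\left(-62 \right)} + 43723 = 4 \left(-62\right)^{4} + 43723 = 4 \cdot 14776336 + 43723 = 59105344 + 43723 = 59149067$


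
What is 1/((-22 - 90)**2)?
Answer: 1/12544 ≈ 7.9719e-5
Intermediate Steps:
1/((-22 - 90)**2) = 1/((-112)**2) = 1/12544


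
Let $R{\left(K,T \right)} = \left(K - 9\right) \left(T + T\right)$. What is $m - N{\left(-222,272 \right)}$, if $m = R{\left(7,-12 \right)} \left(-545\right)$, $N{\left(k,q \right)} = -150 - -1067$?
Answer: $-27077$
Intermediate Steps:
$N{\left(k,q \right)} = 917$ ($N{\left(k,q \right)} = -150 + 1067 = 917$)
$R{\left(K,T \right)} = 2 T \left(-9 + K\right)$ ($R{\left(K,T \right)} = \left(-9 + K\right) 2 T = 2 T \left(-9 + K\right)$)
$m = -26160$ ($m = 2 \left(-12\right) \left(-9 + 7\right) \left(-545\right) = 2 \left(-12\right) \left(-2\right) \left(-545\right) = 48 \left(-545\right) = -26160$)
$m - N{\left(-222,272 \right)} = -26160 - 917 = -27077$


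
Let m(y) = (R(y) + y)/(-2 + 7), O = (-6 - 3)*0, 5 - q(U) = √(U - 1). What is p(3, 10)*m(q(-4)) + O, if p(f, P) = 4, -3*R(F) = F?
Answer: 8/3 - 8*I*√5/15 ≈ 2.6667 - 1.1926*I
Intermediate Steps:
q(U) = 5 - √(-1 + U) (q(U) = 5 - √(U - 1) = 5 - √(-1 + U))
O = 0 (O = -9*0 = 0)
R(F) = -F/3
m(y) = 2*y/15 (m(y) = (-y/3 + y)/(-2 + 7) = (2*y/3)/5 = (2*y/3)*(⅕) = 2*y/15)
p(3, 10)*m(q(-4)) + O = 4*(2*(5 - √(-1 - 4))/15) + 0 = 4*(2*(5 - √(-5))/15) + 0 = 4*(2*(5 - I*√5)/15) + 0 = 4*(⅔ - 2*I*√5/15) + 0 = (8/3 - 8*I*√5/15) + 0 = 8/3 - 8*I*√5/15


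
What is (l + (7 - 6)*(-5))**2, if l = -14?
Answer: 361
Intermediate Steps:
(l + (7 - 6)*(-5))**2 = (-14 + (7 - 6)*(-5))**2 = (-14 + 1*(-5))**2 = (-14 - 5)**2 = (-19)**2 = 361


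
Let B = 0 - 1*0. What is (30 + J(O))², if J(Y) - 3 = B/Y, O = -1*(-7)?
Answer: 1089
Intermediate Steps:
O = 7
B = 0 (B = 0 + 0 = 0)
J(Y) = 3 (J(Y) = 3 + 0/Y = 3 + 0 = 3)
(30 + J(O))² = (30 + 3)² = 33² = 1089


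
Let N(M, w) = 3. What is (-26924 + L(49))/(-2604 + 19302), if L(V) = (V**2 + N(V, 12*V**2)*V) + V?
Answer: -8109/5566 ≈ -1.4569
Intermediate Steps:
L(V) = V**2 + 4*V (L(V) = (V**2 + 3*V) + V = V**2 + 4*V)
(-26924 + L(49))/(-2604 + 19302) = (-26924 + 49*(4 + 49))/(-2604 + 19302) = (-26924 + 49*53)/16698 = (-26924 + 2597)*(1/16698) = -24327*1/16698 = -8109/5566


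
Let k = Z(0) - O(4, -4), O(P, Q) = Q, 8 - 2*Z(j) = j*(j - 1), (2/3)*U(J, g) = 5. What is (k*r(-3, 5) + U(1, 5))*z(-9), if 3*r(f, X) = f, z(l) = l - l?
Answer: 0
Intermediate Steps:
U(J, g) = 15/2 (U(J, g) = (3/2)*5 = 15/2)
z(l) = 0
r(f, X) = f/3
Z(j) = 4 - j*(-1 + j)/2 (Z(j) = 4 - j*(j - 1)/2 = 4 - j*(-1 + j)/2)
k = 8 (k = (4 + (½)*0 - ½*0²) - 1*(-4) = (4 + 0 - ½*0) + 4 = (4 + 0 + 0) + 4 = 4 + 4 = 8)
(k*r(-3, 5) + U(1, 5))*z(-9) = (8*((⅓)*(-3)) + 15/2)*0 = (8*(-1) + 15/2)*0 = (-8 + 15/2)*0 = -½*0 = 0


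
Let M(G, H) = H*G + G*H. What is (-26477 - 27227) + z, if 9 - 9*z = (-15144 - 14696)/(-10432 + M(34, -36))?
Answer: -77816020/1449 ≈ -53703.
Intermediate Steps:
M(G, H) = 2*G*H (M(G, H) = G*H + G*H = 2*G*H)
z = 1076/1449 (z = 1 - (-15144 - 14696)/(9*(-10432 + 2*34*(-36))) = 1 - (-29840)/(9*(-10432 - 2448)) = 1 - (-29840)/(9*(-12880)) = 1 - (-29840)*(-1)/(9*12880) = 1 - 1/9*373/161 = 1 - 373/1449 = 1076/1449 ≈ 0.74258)
(-26477 - 27227) + z = (-26477 - 27227) + 1076/1449 = -53704 + 1076/1449 = -77816020/1449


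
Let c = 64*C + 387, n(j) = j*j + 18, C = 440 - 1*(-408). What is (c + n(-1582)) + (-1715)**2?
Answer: 5498626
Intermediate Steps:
C = 848 (C = 440 + 408 = 848)
n(j) = 18 + j**2 (n(j) = j**2 + 18 = 18 + j**2)
c = 54659 (c = 64*848 + 387 = 54272 + 387 = 54659)
(c + n(-1582)) + (-1715)**2 = (54659 + (18 + (-1582)**2)) + (-1715)**2 = (54659 + (18 + 2502724)) + 2941225 = (54659 + 2502742) + 2941225 = 2557401 + 2941225 = 5498626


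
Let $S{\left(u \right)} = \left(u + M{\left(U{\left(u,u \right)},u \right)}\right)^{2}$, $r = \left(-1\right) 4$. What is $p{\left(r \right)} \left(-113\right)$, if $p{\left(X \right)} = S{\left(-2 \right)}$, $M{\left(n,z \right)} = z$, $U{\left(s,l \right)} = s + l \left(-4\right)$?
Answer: $-1808$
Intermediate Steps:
$U{\left(s,l \right)} = s - 4 l$
$r = -4$
$S{\left(u \right)} = 4 u^{2}$ ($S{\left(u \right)} = \left(u + u\right)^{2} = \left(2 u\right)^{2} = 4 u^{2}$)
$p{\left(X \right)} = 16$ ($p{\left(X \right)} = 4 \left(-2\right)^{2} = 4 \cdot 4 = 16$)
$p{\left(r \right)} \left(-113\right) = 16 \left(-113\right) = -1808$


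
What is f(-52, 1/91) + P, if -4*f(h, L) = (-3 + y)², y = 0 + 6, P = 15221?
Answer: 60875/4 ≈ 15219.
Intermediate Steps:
y = 6
f(h, L) = -9/4 (f(h, L) = -(-3 + 6)²/4 = -¼*3² = -¼*9 = -9/4)
f(-52, 1/91) + P = -9/4 + 15221 = 60875/4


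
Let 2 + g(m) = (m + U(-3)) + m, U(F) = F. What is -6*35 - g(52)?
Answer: -309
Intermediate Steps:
g(m) = -5 + 2*m (g(m) = -2 + ((m - 3) + m) = -2 + ((-3 + m) + m) = -2 + (-3 + 2*m) = -5 + 2*m)
-6*35 - g(52) = -6*35 - (-5 + 2*52) = -210 - (-5 + 104) = -210 - 1*99 = -210 - 99 = -309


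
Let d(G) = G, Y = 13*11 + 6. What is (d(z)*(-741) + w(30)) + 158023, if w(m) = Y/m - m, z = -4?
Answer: 4828859/30 ≈ 1.6096e+5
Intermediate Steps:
Y = 149 (Y = 143 + 6 = 149)
w(m) = -m + 149/m (w(m) = 149/m - m = -m + 149/m)
(d(z)*(-741) + w(30)) + 158023 = (-4*(-741) + (-1*30 + 149/30)) + 158023 = (2964 + (-30 + 149*(1/30))) + 158023 = (2964 + (-30 + 149/30)) + 158023 = (2964 - 751/30) + 158023 = 88169/30 + 158023 = 4828859/30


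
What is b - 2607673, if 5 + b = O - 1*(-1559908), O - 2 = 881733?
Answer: -166035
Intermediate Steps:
O = 881735 (O = 2 + 881733 = 881735)
b = 2441638 (b = -5 + (881735 - 1*(-1559908)) = -5 + (881735 + 1559908) = -5 + 2441643 = 2441638)
b - 2607673 = 2441638 - 2607673 = -166035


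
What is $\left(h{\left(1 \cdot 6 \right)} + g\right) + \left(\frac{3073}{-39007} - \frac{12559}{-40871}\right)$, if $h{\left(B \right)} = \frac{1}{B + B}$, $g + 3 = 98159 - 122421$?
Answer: $- \frac{464209233381403}{19131061164} \approx -24265.0$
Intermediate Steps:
$g = -24265$ ($g = -3 + \left(98159 - 122421\right) = -3 - 24262 = -24265$)
$h{\left(B \right)} = \frac{1}{2 B}$
$\left(h{\left(1 \cdot 6 \right)} + g\right) + \left(\frac{3073}{-39007} - \frac{12559}{-40871}\right) = \left(\frac{1}{2 \cdot 1 \cdot 6} - 24265\right) + \left(\frac{3073}{-39007} - \frac{12559}{-40871}\right) = \left(\frac{1}{2 \cdot 6} - 24265\right) + \left(3073 \left(- \frac{1}{39007}\right) - - \frac{12559}{40871}\right) = \left(\frac{1}{2} \cdot \frac{1}{6} - 24265\right) + \left(- \frac{3073}{39007} + \frac{12559}{40871}\right) = \left(\frac{1}{12} - 24265\right) + \frac{364292330}{1594255097} = - \frac{291179}{12} + \frac{364292330}{1594255097} = - \frac{464209233381403}{19131061164}$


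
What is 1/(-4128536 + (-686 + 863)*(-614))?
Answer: -1/4237214 ≈ -2.3600e-7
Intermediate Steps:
1/(-4128536 + (-686 + 863)*(-614)) = 1/(-4128536 + 177*(-614)) = 1/(-4128536 - 108678) = 1/(-4237214) = -1/4237214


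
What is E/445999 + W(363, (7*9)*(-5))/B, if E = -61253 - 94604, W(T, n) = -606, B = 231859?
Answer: -36407123557/103408882141 ≈ -0.35207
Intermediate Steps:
E = -155857
E/445999 + W(363, (7*9)*(-5))/B = -155857/445999 - 606/231859 = -36407123557/103408882141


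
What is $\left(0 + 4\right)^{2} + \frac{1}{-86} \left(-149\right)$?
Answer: $\frac{1525}{86} \approx 17.733$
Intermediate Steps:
$\left(0 + 4\right)^{2} + \frac{1}{-86} \left(-149\right) = 4^{2} - - \frac{149}{86} = 16 + \frac{149}{86} = \frac{1525}{86}$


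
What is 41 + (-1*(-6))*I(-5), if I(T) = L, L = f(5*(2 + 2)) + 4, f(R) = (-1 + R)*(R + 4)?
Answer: 2801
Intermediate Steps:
f(R) = (-1 + R)*(4 + R)
L = 460 (L = (-4 + (5*(2 + 2))² + 3*(5*(2 + 2))) + 4 = (-4 + (5*4)² + 3*(5*4)) + 4 = (-4 + 20² + 3*20) + 4 = (-4 + 400 + 60) + 4 = 456 + 4 = 460)
I(T) = 460
41 + (-1*(-6))*I(-5) = 41 - 1*(-6)*460 = 41 + 6*460 = 41 + 2760 = 2801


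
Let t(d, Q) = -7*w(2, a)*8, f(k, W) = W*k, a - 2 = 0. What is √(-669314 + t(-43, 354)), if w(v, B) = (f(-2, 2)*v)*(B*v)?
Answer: I*√667522 ≈ 817.02*I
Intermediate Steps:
a = 2 (a = 2 + 0 = 2)
w(v, B) = -4*B*v² (w(v, B) = ((2*(-2))*v)*(B*v) = (-4*v)*(B*v) = -4*B*v²)
t(d, Q) = 1792 (t(d, Q) = -(-28)*2*2²*8 = -(-28)*2*4*8 = -7*(-32)*8 = 224*8 = 1792)
√(-669314 + t(-43, 354)) = √(-669314 + 1792) = √(-667522) = I*√667522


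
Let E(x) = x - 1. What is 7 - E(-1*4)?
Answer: 12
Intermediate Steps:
E(x) = -1 + x
7 - E(-1*4) = 7 - (-1 - 1*4) = 7 - (-1 - 4) = 7 - 1*(-5) = 7 + 5 = 12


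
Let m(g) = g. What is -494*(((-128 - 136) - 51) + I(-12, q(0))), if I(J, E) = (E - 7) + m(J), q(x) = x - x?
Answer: 164996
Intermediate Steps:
q(x) = 0
I(J, E) = -7 + E + J (I(J, E) = (E - 7) + J = (-7 + E) + J = -7 + E + J)
-494*(((-128 - 136) - 51) + I(-12, q(0))) = -494*(((-128 - 136) - 51) + (-7 + 0 - 12)) = -494*((-264 - 51) - 19) = -494*(-315 - 19) = -494*(-334) = 164996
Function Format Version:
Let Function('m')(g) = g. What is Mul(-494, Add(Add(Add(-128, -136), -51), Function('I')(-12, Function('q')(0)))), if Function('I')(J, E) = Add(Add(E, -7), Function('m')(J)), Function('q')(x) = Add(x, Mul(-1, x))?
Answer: 164996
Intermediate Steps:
Function('q')(x) = 0
Function('I')(J, E) = Add(-7, E, J) (Function('I')(J, E) = Add(Add(E, -7), J) = Add(Add(-7, E), J) = Add(-7, E, J))
Mul(-494, Add(Add(Add(-128, -136), -51), Function('I')(-12, Function('q')(0)))) = Mul(-494, Add(Add(Add(-128, -136), -51), Add(-7, 0, -12))) = Mul(-494, Add(Add(-264, -51), -19)) = Mul(-494, Add(-315, -19)) = Mul(-494, -334) = 164996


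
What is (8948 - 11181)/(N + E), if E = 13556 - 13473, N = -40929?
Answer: 2233/40846 ≈ 0.054669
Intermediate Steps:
E = 83
(8948 - 11181)/(N + E) = (8948 - 11181)/(-40929 + 83) = -2233/(-40846) = -2233*(-1/40846) = 2233/40846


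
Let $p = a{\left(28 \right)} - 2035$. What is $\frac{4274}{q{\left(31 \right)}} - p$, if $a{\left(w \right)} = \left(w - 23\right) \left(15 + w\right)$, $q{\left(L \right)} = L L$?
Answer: $\frac{1753294}{961} \approx 1824.4$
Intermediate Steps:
$q{\left(L \right)} = L^{2}$
$a{\left(w \right)} = \left(-23 + w\right) \left(15 + w\right)$
$p = -1820$ ($p = \left(-345 + 28^{2} - 224\right) - 2035 = \left(-345 + 784 - 224\right) - 2035 = 215 - 2035 = -1820$)
$\frac{4274}{q{\left(31 \right)}} - p = \frac{4274}{31^{2}} - -1820 = \frac{4274}{961} + 1820 = \frac{1753294}{961}$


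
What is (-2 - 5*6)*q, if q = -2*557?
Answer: 35648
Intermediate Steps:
q = -1114
(-2 - 5*6)*q = (-2 - 5*6)*(-1114) = (-2 - 30)*(-1114) = -32*(-1114) = 35648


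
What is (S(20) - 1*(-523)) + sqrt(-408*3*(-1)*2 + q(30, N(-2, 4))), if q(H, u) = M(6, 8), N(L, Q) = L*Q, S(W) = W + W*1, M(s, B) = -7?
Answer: 563 + sqrt(2441) ≈ 612.41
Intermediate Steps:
S(W) = 2*W (S(W) = W + W = 2*W)
q(H, u) = -7
(S(20) - 1*(-523)) + sqrt(-408*3*(-1)*2 + q(30, N(-2, 4))) = (2*20 - 1*(-523)) + sqrt(-408*3*(-1)*2 - 7) = (40 + 523) + sqrt(-(-1224)*2 - 7) = 563 + sqrt(-408*(-6) - 7) = 563 + sqrt(2448 - 7) = 563 + sqrt(2441)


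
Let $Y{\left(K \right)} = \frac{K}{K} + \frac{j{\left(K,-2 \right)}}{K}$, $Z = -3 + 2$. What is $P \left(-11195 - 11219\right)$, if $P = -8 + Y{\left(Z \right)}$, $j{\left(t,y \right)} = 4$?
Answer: $246554$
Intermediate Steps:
$Z = -1$
$Y{\left(K \right)} = 1 + \frac{4}{K}$ ($Y{\left(K \right)} = \frac{K}{K} + \frac{4}{K} = 1 + \frac{4}{K}$)
$P = -11$ ($P = -8 + \frac{4 - 1}{-1} = -8 - 3 = -11$)
$P \left(-11195 - 11219\right) = - 11 \left(-11195 - 11219\right) = \left(-11\right) \left(-22414\right) = 246554$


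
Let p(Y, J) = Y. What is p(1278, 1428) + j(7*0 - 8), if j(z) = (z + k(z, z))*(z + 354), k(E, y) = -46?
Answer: -17406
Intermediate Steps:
j(z) = (-46 + z)*(354 + z) (j(z) = (z - 46)*(z + 354) = (-46 + z)*(354 + z))
p(1278, 1428) + j(7*0 - 8) = 1278 + (-16284 + (7*0 - 8)**2 + 308*(7*0 - 8)) = 1278 + (-16284 + (0 - 8)**2 + 308*(0 - 8)) = 1278 + (-16284 + (-8)**2 + 308*(-8)) = 1278 + (-16284 + 64 - 2464) = 1278 - 18684 = -17406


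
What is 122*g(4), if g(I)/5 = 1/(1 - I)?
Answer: -610/3 ≈ -203.33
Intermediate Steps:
g(I) = 5/(1 - I)
122*g(4) = 122*(-5/(-1 + 4)) = 122*(-5/3) = -610/3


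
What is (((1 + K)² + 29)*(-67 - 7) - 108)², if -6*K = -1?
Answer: 1796488225/324 ≈ 5.5447e+6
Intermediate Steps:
K = ⅙ (K = -⅙*(-1) = ⅙ ≈ 0.16667)
(((1 + K)² + 29)*(-67 - 7) - 108)² = (((1 + ⅙)² + 29)*(-67 - 7) - 108)² = (((7/6)² + 29)*(-74) - 108)² = ((49/36 + 29)*(-74) - 108)² = ((1093/36)*(-74) - 108)² = (-40441/18 - 108)² = (-42385/18)² = 1796488225/324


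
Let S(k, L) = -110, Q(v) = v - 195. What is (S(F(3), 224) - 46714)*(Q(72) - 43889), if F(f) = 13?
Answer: 2060817888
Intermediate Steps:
Q(v) = -195 + v
(S(F(3), 224) - 46714)*(Q(72) - 43889) = (-110 - 46714)*((-195 + 72) - 43889) = -46824*(-123 - 43889) = -46824*(-44012) = 2060817888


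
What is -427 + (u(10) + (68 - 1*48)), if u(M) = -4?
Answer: -411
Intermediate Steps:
-427 + (u(10) + (68 - 1*48)) = -427 + (-4 + (68 - 1*48)) = -427 + (-4 + (68 - 48)) = -427 + (-4 + 20) = -427 + 16 = -411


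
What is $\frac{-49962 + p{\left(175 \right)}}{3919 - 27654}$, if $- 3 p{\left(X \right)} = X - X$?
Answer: $\frac{49962}{23735} \approx 2.105$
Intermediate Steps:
$p{\left(X \right)} = 0$ ($p{\left(X \right)} = - \frac{X - X}{3} = \left(- \frac{1}{3}\right) 0 = 0$)
$\frac{-49962 + p{\left(175 \right)}}{3919 - 27654} = \frac{-49962 + 0}{3919 - 27654} = - \frac{49962}{-23735} = \left(-49962\right) \left(- \frac{1}{23735}\right) = \frac{49962}{23735}$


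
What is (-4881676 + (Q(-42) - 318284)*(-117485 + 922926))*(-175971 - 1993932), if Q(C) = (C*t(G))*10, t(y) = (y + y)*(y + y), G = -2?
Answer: 568029457401241320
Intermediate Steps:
t(y) = 4*y² (t(y) = (2*y)*(2*y) = 4*y²)
Q(C) = 160*C (Q(C) = (C*(4*(-2)²))*10 = (C*(4*4))*10 = (C*16)*10 = (16*C)*10 = 160*C)
(-4881676 + (Q(-42) - 318284)*(-117485 + 922926))*(-175971 - 1993932) = (-4881676 + (160*(-42) - 318284)*(-117485 + 922926))*(-175971 - 1993932) = (-4881676 + (-6720 - 318284)*805441)*(-2169903) = (-4881676 - 325004*805441)*(-2169903) = (-4881676 - 261771546764)*(-2169903) = -261776428440*(-2169903) = 568029457401241320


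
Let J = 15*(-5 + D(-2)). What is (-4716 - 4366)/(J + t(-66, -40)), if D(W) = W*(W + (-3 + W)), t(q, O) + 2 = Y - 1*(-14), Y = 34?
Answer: -9082/181 ≈ -50.177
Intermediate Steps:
t(q, O) = 46 (t(q, O) = -2 + (34 - 1*(-14)) = -2 + (34 + 14) = -2 + 48 = 46)
D(W) = W*(-3 + 2*W)
J = 135 (J = 15*(-5 - 2*(-3 + 2*(-2))) = 15*(-5 - 2*(-3 - 4)) = 15*(-5 - 2*(-7)) = 15*(-5 + 14) = 15*9 = 135)
(-4716 - 4366)/(J + t(-66, -40)) = (-4716 - 4366)/(135 + 46) = -9082/181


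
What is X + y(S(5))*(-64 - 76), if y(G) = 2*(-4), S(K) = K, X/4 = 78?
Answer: 1432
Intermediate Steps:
X = 312 (X = 4*78 = 312)
y(G) = -8
X + y(S(5))*(-64 - 76) = 312 - 8*(-64 - 76) = 312 - 8*(-140) = 312 + 1120 = 1432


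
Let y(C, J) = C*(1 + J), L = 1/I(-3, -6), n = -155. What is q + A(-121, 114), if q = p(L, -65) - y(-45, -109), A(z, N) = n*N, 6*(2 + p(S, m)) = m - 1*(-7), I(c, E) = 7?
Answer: -67625/3 ≈ -22542.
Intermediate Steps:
L = ⅐ (L = 1/7 = ⅐ ≈ 0.14286)
p(S, m) = -⅚ + m/6 (p(S, m) = -2 + (m - 1*(-7))/6 = -2 + (m + 7)/6 = -2 + (7 + m)/6 = -2 + (7/6 + m/6) = -⅚ + m/6)
A(z, N) = -155*N
q = -14615/3 (q = (-⅚ + (⅙)*(-65)) - (-45)*(1 - 109) = (-⅚ - 65/6) - (-45)*(-108) = -35/3 - 1*4860 = -35/3 - 4860 = -14615/3 ≈ -4871.7)
q + A(-121, 114) = -14615/3 - 155*114 = -14615/3 - 17670 = -67625/3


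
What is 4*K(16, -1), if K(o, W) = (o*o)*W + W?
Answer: -1028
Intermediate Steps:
K(o, W) = W + W*o² (K(o, W) = o²*W + W = W*o² + W = W + W*o²)
4*K(16, -1) = 4*(-(1 + 16²)) = 4*(-(1 + 256)) = 4*(-1*257) = 4*(-257) = -1028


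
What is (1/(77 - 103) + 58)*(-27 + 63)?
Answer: 27126/13 ≈ 2086.6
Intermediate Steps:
(1/(77 - 103) + 58)*(-27 + 63) = (1/(-26) + 58)*36 = (-1/26 + 58)*36 = (1507/26)*36 = 27126/13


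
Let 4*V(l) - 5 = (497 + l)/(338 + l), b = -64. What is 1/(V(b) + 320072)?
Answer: 1096/350800715 ≈ 3.1243e-6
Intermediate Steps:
V(l) = 5/4 + (497 + l)/(4*(338 + l)) (V(l) = 5/4 + ((497 + l)/(338 + l))/4 = 5/4 + (497 + l)/(4*(338 + l)))
1/(V(b) + 320072) = 1/(3*(729 + 2*(-64))/(4*(338 - 64)) + 320072) = 1/((3/4)*(729 - 128)/274 + 320072) = 1/((3/4)*(1/274)*601 + 320072) = 1/(1803/1096 + 320072) = 1/(350800715/1096) = 1096/350800715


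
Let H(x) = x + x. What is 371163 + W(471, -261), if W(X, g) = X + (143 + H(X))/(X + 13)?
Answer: 179871941/484 ≈ 3.7164e+5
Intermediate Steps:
H(x) = 2*x
W(X, g) = X + (143 + 2*X)/(13 + X) (W(X, g) = X + (143 + 2*X)/(X + 13) = X + (143 + 2*X)/(13 + X))
371163 + W(471, -261) = 371163 + (143 + 471² + 15*471)/(13 + 471) = 371163 + (143 + 221841 + 7065)/484 = 371163 + (1/484)*229049 = 371163 + 229049/484 = 179871941/484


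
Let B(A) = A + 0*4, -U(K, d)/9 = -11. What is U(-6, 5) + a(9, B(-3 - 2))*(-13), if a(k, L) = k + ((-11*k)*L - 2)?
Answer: -6427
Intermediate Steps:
U(K, d) = 99 (U(K, d) = -9*(-11) = 99)
B(A) = A (B(A) = A + 0 = A)
a(k, L) = -2 + k - 11*L*k (a(k, L) = k + (-11*L*k - 2) = k + (-2 - 11*L*k) = -2 + k - 11*L*k)
U(-6, 5) + a(9, B(-3 - 2))*(-13) = 99 + (-2 + 9 - 11*(-3 - 2)*9)*(-13) = 99 + (-2 + 9 - 11*(-5)*9)*(-13) = 99 + (-2 + 9 + 495)*(-13) = 99 + 502*(-13) = 99 - 6526 = -6427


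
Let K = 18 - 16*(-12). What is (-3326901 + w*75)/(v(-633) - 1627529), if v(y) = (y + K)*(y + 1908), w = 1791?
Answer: 1596288/1083427 ≈ 1.4734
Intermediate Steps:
K = 210 (K = 18 + 192 = 210)
v(y) = (210 + y)*(1908 + y) (v(y) = (y + 210)*(y + 1908) = (210 + y)*(1908 + y))
(-3326901 + w*75)/(v(-633) - 1627529) = (-3326901 + 1791*75)/((400680 + (-633)² + 2118*(-633)) - 1627529) = (-3326901 + 134325)/((400680 + 400689 - 1340694) - 1627529) = -3192576/(-539325 - 1627529) = -3192576/(-2166854) = -3192576*(-1/2166854) = 1596288/1083427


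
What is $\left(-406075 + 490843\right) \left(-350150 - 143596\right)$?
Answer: $-41853860928$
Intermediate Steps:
$\left(-406075 + 490843\right) \left(-350150 - 143596\right) = 84768 \left(-493746\right) = -41853860928$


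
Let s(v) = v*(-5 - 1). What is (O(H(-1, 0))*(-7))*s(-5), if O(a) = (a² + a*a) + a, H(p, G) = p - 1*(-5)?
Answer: -7560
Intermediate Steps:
H(p, G) = 5 + p (H(p, G) = p + 5 = 5 + p)
O(a) = a + 2*a² (O(a) = (a² + a²) + a = 2*a² + a = a + 2*a²)
s(v) = -6*v (s(v) = v*(-6) = -6*v)
(O(H(-1, 0))*(-7))*s(-5) = (((5 - 1)*(1 + 2*(5 - 1)))*(-7))*(-6*(-5)) = ((4*(1 + 2*4))*(-7))*30 = ((4*(1 + 8))*(-7))*30 = ((4*9)*(-7))*30 = (36*(-7))*30 = -252*30 = -7560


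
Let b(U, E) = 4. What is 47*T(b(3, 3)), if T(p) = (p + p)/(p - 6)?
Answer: -188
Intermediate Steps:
T(p) = 2*p/(-6 + p) (T(p) = (2*p)/(-6 + p) = 2*p/(-6 + p))
47*T(b(3, 3)) = 47*(2*4/(-6 + 4)) = 47*(2*4/(-2)) = 47*(2*4*(-1/2)) = 47*(-4) = -188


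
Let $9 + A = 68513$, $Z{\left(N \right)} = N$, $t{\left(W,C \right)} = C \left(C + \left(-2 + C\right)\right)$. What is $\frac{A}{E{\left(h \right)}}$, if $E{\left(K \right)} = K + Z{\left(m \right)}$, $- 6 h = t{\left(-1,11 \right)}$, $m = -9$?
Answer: $- \frac{205512}{137} \approx -1500.1$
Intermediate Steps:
$t{\left(W,C \right)} = C \left(-2 + 2 C\right)$
$h = - \frac{110}{3}$ ($h = - \frac{2 \cdot 11 \left(-1 + 11\right)}{6} = - \frac{2 \cdot 11 \cdot 10}{6} = \left(- \frac{1}{6}\right) 220 = - \frac{110}{3} \approx -36.667$)
$A = 68504$ ($A = -9 + 68513 = 68504$)
$E{\left(K \right)} = -9 + K$ ($E{\left(K \right)} = K - 9 = -9 + K$)
$\frac{A}{E{\left(h \right)}} = \frac{68504}{-9 - \frac{110}{3}} = \frac{68504}{- \frac{137}{3}} = 68504 \left(- \frac{3}{137}\right) = - \frac{205512}{137}$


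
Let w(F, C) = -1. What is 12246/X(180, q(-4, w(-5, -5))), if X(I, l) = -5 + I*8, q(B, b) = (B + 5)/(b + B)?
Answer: 12246/1435 ≈ 8.5338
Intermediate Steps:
q(B, b) = (5 + B)/(B + b)
X(I, l) = -5 + 8*I
12246/X(180, q(-4, w(-5, -5))) = 12246/(-5 + 8*180) = 12246/(-5 + 1440) = 12246/1435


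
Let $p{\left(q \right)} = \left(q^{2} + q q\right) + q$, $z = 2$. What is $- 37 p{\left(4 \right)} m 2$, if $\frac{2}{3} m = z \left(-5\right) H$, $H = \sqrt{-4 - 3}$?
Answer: $39960 i \sqrt{7} \approx 1.0572 \cdot 10^{5} i$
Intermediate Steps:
$H = i \sqrt{7}$ ($H = \sqrt{-7} = i \sqrt{7} \approx 2.6458 i$)
$p{\left(q \right)} = q + 2 q^{2}$ ($p{\left(q \right)} = \left(q^{2} + q^{2}\right) + q = 2 q^{2} + q = q + 2 q^{2}$)
$m = - 15 i \sqrt{7}$ ($m = \frac{3 \cdot 2 \left(-5\right) i \sqrt{7}}{2} = \frac{3 \left(- 10 i \sqrt{7}\right)}{2} = - 15 i \sqrt{7} \approx - 39.686 i$)
$- 37 p{\left(4 \right)} m 2 = - 37 \cdot 4 \left(1 + 2 \cdot 4\right) \left(- 15 i \sqrt{7}\right) 2 = - 37 \cdot 4 \left(1 + 8\right) \left(- 15 i \sqrt{7}\right) 2 = - 37 \cdot 4 \cdot 9 \left(- 15 i \sqrt{7}\right) 2 = - 37 \cdot 36 \left(- 15 i \sqrt{7}\right) 2 = - 37 \left(- 540 i \sqrt{7}\right) 2 = 19980 i \sqrt{7} \cdot 2 = 39960 i \sqrt{7}$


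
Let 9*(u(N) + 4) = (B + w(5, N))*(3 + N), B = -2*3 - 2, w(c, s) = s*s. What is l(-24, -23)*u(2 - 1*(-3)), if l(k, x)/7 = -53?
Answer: -37100/9 ≈ -4122.2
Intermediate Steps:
w(c, s) = s²
B = -8 (B = -6 - 2 = -8)
u(N) = -4 + (-8 + N²)*(3 + N)/9 (u(N) = -4 + ((-8 + N²)*(3 + N))/9 = -4 + (-8 + N²)*(3 + N)/9)
l(k, x) = -371 (l(k, x) = 7*(-53) = -371)
l(-24, -23)*u(2 - 1*(-3)) = -371*(-20/3 - 8*(2 - 1*(-3))/9 + (2 - 1*(-3))²/3 + (2 - 1*(-3))³/9) = -371*(-20/3 - 8*(2 + 3)/9 + (2 + 3)²/3 + (2 + 3)³/9) = -371*(-20/3 - 8/9*5 + (⅓)*5² + (⅑)*5³) = -371*(-20/3 - 40/9 + (⅓)*25 + (⅑)*125) = -371*(-20/3 - 40/9 + 25/3 + 125/9) = -371*100/9 = -37100/9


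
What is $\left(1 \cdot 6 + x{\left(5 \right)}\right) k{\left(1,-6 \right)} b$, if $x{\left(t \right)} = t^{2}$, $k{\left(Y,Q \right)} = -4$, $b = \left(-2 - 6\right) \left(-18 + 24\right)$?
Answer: $5952$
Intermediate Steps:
$b = -48$ ($b = \left(-8\right) 6 = -48$)
$\left(1 \cdot 6 + x{\left(5 \right)}\right) k{\left(1,-6 \right)} b = \left(1 \cdot 6 + 5^{2}\right) \left(-4\right) \left(-48\right) = \left(6 + 25\right) \left(-4\right) \left(-48\right) = 31 \left(-4\right) \left(-48\right) = \left(-124\right) \left(-48\right) = 5952$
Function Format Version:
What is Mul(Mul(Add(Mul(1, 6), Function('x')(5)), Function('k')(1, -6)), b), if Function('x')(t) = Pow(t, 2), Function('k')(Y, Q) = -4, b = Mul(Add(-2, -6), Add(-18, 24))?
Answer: 5952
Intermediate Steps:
b = -48 (b = Mul(-8, 6) = -48)
Mul(Mul(Add(Mul(1, 6), Function('x')(5)), Function('k')(1, -6)), b) = Mul(Mul(Add(Mul(1, 6), Pow(5, 2)), -4), -48) = Mul(Mul(Add(6, 25), -4), -48) = Mul(Mul(31, -4), -48) = Mul(-124, -48) = 5952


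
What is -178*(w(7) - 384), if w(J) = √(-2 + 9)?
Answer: 68352 - 178*√7 ≈ 67881.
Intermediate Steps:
w(J) = √7
-178*(w(7) - 384) = -178*(√7 - 384) = -178*(-384 + √7) = 68352 - 178*√7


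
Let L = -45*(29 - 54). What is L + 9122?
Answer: 10247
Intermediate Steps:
L = 1125 (L = -45*(-25) = 1125)
L + 9122 = 1125 + 9122 = 10247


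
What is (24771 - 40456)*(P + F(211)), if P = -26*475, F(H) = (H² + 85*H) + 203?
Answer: -789096665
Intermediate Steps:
F(H) = 203 + H² + 85*H
P = -12350
(24771 - 40456)*(P + F(211)) = (24771 - 40456)*(-12350 + (203 + 211² + 85*211)) = -15685*(-12350 + (203 + 44521 + 17935)) = -15685*(-12350 + 62659) = -15685*50309 = -789096665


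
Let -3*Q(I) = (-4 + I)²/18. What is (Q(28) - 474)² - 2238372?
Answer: -18031232/9 ≈ -2.0035e+6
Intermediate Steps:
Q(I) = -(-4 + I)²/54 (Q(I) = -(-4 + I)²/(3*18) = -(-4 + I)²/54)
(Q(28) - 474)² - 2238372 = (-(-4 + 28)²/54 - 474)² - 2238372 = (-1/54*24² - 474)² - 2238372 = (-1/54*576 - 474)² - 2238372 = (-32/3 - 474)² - 2238372 = (-1454/3)² - 2238372 = 2114116/9 - 2238372 = -18031232/9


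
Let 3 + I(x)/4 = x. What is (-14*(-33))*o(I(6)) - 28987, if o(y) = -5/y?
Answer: -58359/2 ≈ -29180.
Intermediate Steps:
I(x) = -12 + 4*x
(-14*(-33))*o(I(6)) - 28987 = (-14*(-33))*(-5/(-12 + 4*6)) - 28987 = 462*(-5/(-12 + 24)) - 28987 = 462*(-5/12) - 28987 = -385/2 - 28987 = -58359/2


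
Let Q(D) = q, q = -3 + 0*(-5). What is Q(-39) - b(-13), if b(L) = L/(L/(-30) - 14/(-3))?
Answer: -23/51 ≈ -0.45098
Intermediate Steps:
q = -3 (q = -3 + 0 = -3)
Q(D) = -3
b(L) = L/(14/3 - L/30) (b(L) = L/(L*(-1/30) - 14*(-⅓)) = L/(-L/30 + 14/3) = L/(14/3 - L/30))
Q(-39) - b(-13) = -3 - (-30)*(-13)/(-140 - 13) = -3 - (-30)*(-13)/(-153) = -3 - (-30)*(-13)*(-1)/153 = -3 - 1*(-130/51) = -3 + 130/51 = -23/51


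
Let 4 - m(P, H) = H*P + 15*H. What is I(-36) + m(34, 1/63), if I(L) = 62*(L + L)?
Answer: -40147/9 ≈ -4460.8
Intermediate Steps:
I(L) = 124*L (I(L) = 62*(2*L) = 124*L)
m(P, H) = 4 - 15*H - H*P (m(P, H) = 4 - (H*P + 15*H) = 4 - (15*H + H*P) = 4 + (-15*H - H*P) = 4 - 15*H - H*P)
I(-36) + m(34, 1/63) = 124*(-36) + (4 - 15/63 - 1*34/63) = -4464 + (4 - 15*1/63 - 1*1/63*34) = -4464 + (4 - 5/21 - 34/63) = -4464 + 29/9 = -40147/9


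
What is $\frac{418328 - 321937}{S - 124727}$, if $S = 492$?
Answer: $- \frac{96391}{124235} \approx -0.77588$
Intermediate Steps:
$\frac{418328 - 321937}{S - 124727} = \frac{418328 - 321937}{492 - 124727} = \frac{96391}{-124235} = 96391 \left(- \frac{1}{124235}\right) = - \frac{96391}{124235}$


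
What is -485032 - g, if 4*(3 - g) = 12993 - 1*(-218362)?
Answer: -1708785/4 ≈ -4.2720e+5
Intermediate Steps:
g = -231343/4 (g = 3 - (12993 - 1*(-218362))/4 = 3 - (12993 + 218362)/4 = 3 - 1/4*231355 = 3 - 231355/4 = -231343/4 ≈ -57836.)
-485032 - g = -485032 - 1*(-231343/4) = -485032 + 231343/4 = -1708785/4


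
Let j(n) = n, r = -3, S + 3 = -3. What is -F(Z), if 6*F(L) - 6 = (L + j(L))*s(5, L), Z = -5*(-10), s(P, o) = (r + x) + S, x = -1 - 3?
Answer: 647/3 ≈ 215.67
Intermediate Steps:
S = -6 (S = -3 - 3 = -6)
x = -4
s(P, o) = -13 (s(P, o) = (-3 - 4) - 6 = -7 - 6 = -13)
Z = 50
F(L) = 1 - 13*L/3 (F(L) = 1 + ((L + L)*(-13))/6 = 1 + ((2*L)*(-13))/6 = 1 + (-26*L)/6 = 1 - 13*L/3)
-F(Z) = -(1 - 13/3*50) = -(1 - 650/3) = -1*(-647/3) = 647/3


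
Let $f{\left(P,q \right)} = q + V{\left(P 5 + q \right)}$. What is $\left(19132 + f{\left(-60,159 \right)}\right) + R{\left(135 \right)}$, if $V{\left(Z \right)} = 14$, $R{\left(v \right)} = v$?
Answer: $19440$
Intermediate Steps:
$f{\left(P,q \right)} = 14 + q$ ($f{\left(P,q \right)} = q + 14 = 14 + q$)
$\left(19132 + f{\left(-60,159 \right)}\right) + R{\left(135 \right)} = \left(19132 + \left(14 + 159\right)\right) + 135 = \left(19132 + 173\right) + 135 = 19305 + 135 = 19440$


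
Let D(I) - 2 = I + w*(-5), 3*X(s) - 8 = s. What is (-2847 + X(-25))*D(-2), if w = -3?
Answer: -42790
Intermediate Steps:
X(s) = 8/3 + s/3
D(I) = 17 + I (D(I) = 2 + (I - 3*(-5)) = 2 + (I + 15) = 2 + (15 + I) = 17 + I)
(-2847 + X(-25))*D(-2) = (-2847 + (8/3 + (⅓)*(-25)))*(17 - 2) = (-2847 + (8/3 - 25/3))*15 = (-2847 - 17/3)*15 = -8558/3*15 = -42790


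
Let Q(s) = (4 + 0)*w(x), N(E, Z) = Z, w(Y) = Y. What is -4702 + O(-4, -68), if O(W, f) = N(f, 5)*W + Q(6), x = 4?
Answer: -4706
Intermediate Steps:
Q(s) = 16 (Q(s) = (4 + 0)*4 = 4*4 = 16)
O(W, f) = 16 + 5*W (O(W, f) = 5*W + 16 = 16 + 5*W)
-4702 + O(-4, -68) = -4702 + (16 + 5*(-4)) = -4702 + (16 - 20) = -4702 - 4 = -4706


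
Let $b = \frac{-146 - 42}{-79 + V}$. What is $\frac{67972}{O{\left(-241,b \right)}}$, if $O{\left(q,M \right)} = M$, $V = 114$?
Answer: $- \frac{594755}{47} \approx -12654.0$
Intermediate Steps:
$b = - \frac{188}{35}$ ($b = \frac{-146 - 42}{-79 + 114} = - \frac{188}{35} \approx -5.3714$)
$\frac{67972}{O{\left(-241,b \right)}} = \frac{67972}{- \frac{188}{35}} = 67972 \left(- \frac{35}{188}\right) = - \frac{594755}{47}$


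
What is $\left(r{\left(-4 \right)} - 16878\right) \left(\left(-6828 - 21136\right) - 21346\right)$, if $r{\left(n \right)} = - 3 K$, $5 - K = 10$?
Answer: $831514530$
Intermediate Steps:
$K = -5$ ($K = 5 - 10 = -5$)
$r{\left(n \right)} = 15$ ($r{\left(n \right)} = \left(-3\right) \left(-5\right) = 15$)
$\left(r{\left(-4 \right)} - 16878\right) \left(\left(-6828 - 21136\right) - 21346\right) = \left(15 - 16878\right) \left(\left(-6828 - 21136\right) - 21346\right) = - 16863 \left(\left(-6828 - 21136\right) - 21346\right) = - 16863 \left(-27964 - 21346\right) = \left(-16863\right) \left(-49310\right) = 831514530$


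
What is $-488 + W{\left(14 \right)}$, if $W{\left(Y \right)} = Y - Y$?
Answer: $-488$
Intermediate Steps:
$W{\left(Y \right)} = 0$
$-488 + W{\left(14 \right)} = -488 + 0 = -488$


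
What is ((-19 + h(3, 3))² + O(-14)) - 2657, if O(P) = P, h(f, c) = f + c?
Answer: -2502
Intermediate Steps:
h(f, c) = c + f
((-19 + h(3, 3))² + O(-14)) - 2657 = ((-19 + (3 + 3))² - 14) - 2657 = ((-19 + 6)² - 14) - 2657 = ((-13)² - 14) - 2657 = (169 - 14) - 2657 = 155 - 2657 = -2502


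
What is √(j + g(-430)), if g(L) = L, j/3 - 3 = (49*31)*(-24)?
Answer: I*√109789 ≈ 331.34*I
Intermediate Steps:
j = -109359 (j = 9 + 3*((49*31)*(-24)) = 9 + 3*(1519*(-24)) = 9 + 3*(-36456) = 9 - 109368 = -109359)
√(j + g(-430)) = √(-109359 - 430) = √(-109789) = I*√109789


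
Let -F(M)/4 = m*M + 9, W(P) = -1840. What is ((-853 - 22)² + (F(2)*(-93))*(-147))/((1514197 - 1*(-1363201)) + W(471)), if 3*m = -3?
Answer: 54691/410794 ≈ 0.13313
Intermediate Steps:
m = -1 (m = (⅓)*(-3) = -1)
F(M) = -36 + 4*M (F(M) = -4*(-M + 9) = -4*(9 - M) = -36 + 4*M)
((-853 - 22)² + (F(2)*(-93))*(-147))/((1514197 - 1*(-1363201)) + W(471)) = ((-853 - 22)² + ((-36 + 4*2)*(-93))*(-147))/((1514197 - 1*(-1363201)) - 1840) = ((-875)² + ((-36 + 8)*(-93))*(-147))/((1514197 + 1363201) - 1840) = (765625 - 28*(-93)*(-147))/(2877398 - 1840) = (765625 + 2604*(-147))/2875558 = (765625 - 382788)*(1/2875558) = 382837*(1/2875558) = 54691/410794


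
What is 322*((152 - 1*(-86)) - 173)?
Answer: 20930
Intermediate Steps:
322*((152 - 1*(-86)) - 173) = 322*((152 + 86) - 173) = 322*(238 - 173) = 322*65 = 20930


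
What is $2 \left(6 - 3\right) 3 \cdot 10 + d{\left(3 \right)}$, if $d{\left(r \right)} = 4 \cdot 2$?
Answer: $188$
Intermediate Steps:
$d{\left(r \right)} = 8$
$2 \left(6 - 3\right) 3 \cdot 10 + d{\left(3 \right)} = 2 \left(6 - 3\right) 3 \cdot 10 + 8 = 2 \cdot 3 \cdot 30 + 8 = 6 \cdot 30 + 8 = 180 + 8 = 188$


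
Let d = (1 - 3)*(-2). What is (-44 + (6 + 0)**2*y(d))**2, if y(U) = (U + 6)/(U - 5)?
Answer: 163216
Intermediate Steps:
d = 4 (d = -2*(-2) = 4)
y(U) = (6 + U)/(-5 + U)
(-44 + (6 + 0)**2*y(d))**2 = (-44 + (6 + 0)**2*((6 + 4)/(-5 + 4)))**2 = (-44 + 6**2*(10/(-1)))**2 = (-44 + 36*(-1*10))**2 = (-44 + 36*(-10))**2 = (-44 - 360)**2 = (-404)**2 = 163216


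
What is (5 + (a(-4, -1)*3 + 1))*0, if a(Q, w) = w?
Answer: 0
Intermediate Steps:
(5 + (a(-4, -1)*3 + 1))*0 = (5 + (-1*3 + 1))*0 = (5 + (-3 + 1))*0 = (5 - 2)*0 = 3*0 = 0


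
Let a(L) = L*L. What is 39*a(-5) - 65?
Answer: 910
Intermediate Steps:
a(L) = L²
39*a(-5) - 65 = 39*(-5)² - 65 = 39*25 - 65 = 975 - 65 = 910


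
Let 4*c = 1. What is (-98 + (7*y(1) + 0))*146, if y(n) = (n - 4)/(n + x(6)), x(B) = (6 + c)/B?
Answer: -110668/7 ≈ -15810.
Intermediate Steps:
c = ¼ (c = (¼)*1 = ¼ ≈ 0.25000)
x(B) = 25/(4*B) (x(B) = (6 + ¼)/B = 25/(4*B))
y(n) = (-4 + n)/(25/24 + n) (y(n) = (n - 4)/(n + (25/4)/6) = (-4 + n)/(n + (25/4)*(⅙)) = (-4 + n)/(n + 25/24) = (-4 + n)/(25/24 + n))
(-98 + (7*y(1) + 0))*146 = (-98 + (7*(24*(-4 + 1)/(25 + 24*1)) + 0))*146 = (-98 + (7*(24*(-3)/(25 + 24)) + 0))*146 = (-98 + (7*(24*(-3)/49) + 0))*146 = (-98 + (7*(24*(1/49)*(-3)) + 0))*146 = (-98 + (7*(-72/49) + 0))*146 = (-98 + (-72/7 + 0))*146 = (-98 - 72/7)*146 = -758/7*146 = -110668/7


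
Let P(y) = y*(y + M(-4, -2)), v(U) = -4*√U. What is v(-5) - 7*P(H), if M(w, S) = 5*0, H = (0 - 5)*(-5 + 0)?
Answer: -4375 - 4*I*√5 ≈ -4375.0 - 8.9443*I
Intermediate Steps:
H = 25 (H = -5*(-5) = 25)
M(w, S) = 0
P(y) = y² (P(y) = y*(y + 0) = y*y = y²)
v(-5) - 7*P(H) = -4*I*√5 - 7*25² = -4*I*√5 - 7*625 = -4*I*√5 - 4375 = -4375 - 4*I*√5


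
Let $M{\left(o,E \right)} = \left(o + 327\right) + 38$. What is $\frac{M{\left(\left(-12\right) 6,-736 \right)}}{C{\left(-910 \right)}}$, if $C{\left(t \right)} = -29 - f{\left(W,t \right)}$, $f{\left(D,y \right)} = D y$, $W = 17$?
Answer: $\frac{293}{15441} \approx 0.018975$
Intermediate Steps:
$C{\left(t \right)} = -29 - 17 t$
$M{\left(o,E \right)} = 365 + o$ ($M{\left(o,E \right)} = \left(327 + o\right) + 38 = 365 + o$)
$\frac{M{\left(\left(-12\right) 6,-736 \right)}}{C{\left(-910 \right)}} = \frac{365 - 72}{-29 - -15470} = \frac{365 - 72}{-29 + 15470} = \frac{293}{15441}$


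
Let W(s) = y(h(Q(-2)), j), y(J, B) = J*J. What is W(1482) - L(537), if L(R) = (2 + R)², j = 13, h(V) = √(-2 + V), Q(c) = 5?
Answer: -290518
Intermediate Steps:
y(J, B) = J²
W(s) = 3 (W(s) = (√(-2 + 5))² = (√3)² = 3)
W(1482) - L(537) = 3 - (2 + 537)² = 3 - 1*539² = 3 - 1*290521 = 3 - 290521 = -290518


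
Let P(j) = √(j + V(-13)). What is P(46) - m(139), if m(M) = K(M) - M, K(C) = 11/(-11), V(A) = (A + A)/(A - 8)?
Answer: 140 + 4*√1302/21 ≈ 146.87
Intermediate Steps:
V(A) = 2*A/(-8 + A) (V(A) = (2*A)/(-8 + A) = 2*A/(-8 + A))
P(j) = √(26/21 + j) (P(j) = √(j + 2*(-13)/(-8 - 13)) = √(j + 2*(-13)/(-21)) = √(j + 2*(-13)*(-1/21)) = √(j + 26/21) = √(26/21 + j))
K(C) = -1 (K(C) = 11*(-1/11) = -1)
m(M) = -1 - M
P(46) - m(139) = √(546 + 441*46)/21 - (-1 - 1*139) = √(546 + 20286)/21 - (-1 - 139) = √20832/21 - 1*(-140) = (4*√1302)/21 + 140 = 4*√1302/21 + 140 = 140 + 4*√1302/21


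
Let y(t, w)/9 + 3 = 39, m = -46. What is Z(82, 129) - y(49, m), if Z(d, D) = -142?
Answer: -466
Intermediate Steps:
y(t, w) = 324 (y(t, w) = -27 + 9*39 = -27 + 351 = 324)
Z(82, 129) - y(49, m) = -142 - 1*324 = -142 - 324 = -466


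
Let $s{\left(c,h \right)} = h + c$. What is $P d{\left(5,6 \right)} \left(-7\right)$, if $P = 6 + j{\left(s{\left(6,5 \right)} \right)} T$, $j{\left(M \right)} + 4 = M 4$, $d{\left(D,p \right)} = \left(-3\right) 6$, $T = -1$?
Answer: $-4284$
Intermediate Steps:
$d{\left(D,p \right)} = -18$
$s{\left(c,h \right)} = c + h$
$j{\left(M \right)} = -4 + 4 M$ ($j{\left(M \right)} = -4 + M 4 = -4 + 4 M$)
$P = -34$ ($P = 6 + \left(-4 + 4 \left(6 + 5\right)\right) \left(-1\right) = 6 + \left(-4 + 4 \cdot 11\right) \left(-1\right) = 6 + \left(-4 + 44\right) \left(-1\right) = 6 + 40 \left(-1\right) = 6 - 40 = -34$)
$P d{\left(5,6 \right)} \left(-7\right) = \left(-34\right) \left(-18\right) \left(-7\right) = 612 \left(-7\right) = -4284$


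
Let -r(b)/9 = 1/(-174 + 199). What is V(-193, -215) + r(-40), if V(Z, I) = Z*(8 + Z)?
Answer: 892616/25 ≈ 35705.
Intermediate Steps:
r(b) = -9/25 (r(b) = -9/(-174 + 199) = -9/25)
V(-193, -215) + r(-40) = -193*(8 - 193) - 9/25 = -193*(-185) - 9/25 = 35705 - 9/25 = 892616/25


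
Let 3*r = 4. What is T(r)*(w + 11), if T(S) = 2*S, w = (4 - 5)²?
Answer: 32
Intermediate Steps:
r = 4/3 (r = (⅓)*4 = 4/3 ≈ 1.3333)
w = 1 (w = (-1)² = 1)
T(r)*(w + 11) = (2*(4/3))*(1 + 11) = (8/3)*12 = 32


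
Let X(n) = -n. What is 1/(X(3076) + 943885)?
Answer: 1/940809 ≈ 1.0629e-6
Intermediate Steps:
1/(X(3076) + 943885) = 1/(-1*3076 + 943885) = 1/(-3076 + 943885) = 1/940809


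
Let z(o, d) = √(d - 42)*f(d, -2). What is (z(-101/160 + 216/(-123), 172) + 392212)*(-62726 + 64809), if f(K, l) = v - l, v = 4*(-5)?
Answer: 816977596 - 37494*√130 ≈ 8.1655e+8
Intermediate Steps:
v = -20
f(K, l) = -20 - l
z(o, d) = -18*√(-42 + d) (z(o, d) = √(d - 42)*(-20 - 1*(-2)) = √(-42 + d)*(-20 + 2) = √(-42 + d)*(-18) = -18*√(-42 + d))
(z(-101/160 + 216/(-123), 172) + 392212)*(-62726 + 64809) = (-18*√(-42 + 172) + 392212)*(-62726 + 64809) = (-18*√130 + 392212)*2083 = (392212 - 18*√130)*2083 = 816977596 - 37494*√130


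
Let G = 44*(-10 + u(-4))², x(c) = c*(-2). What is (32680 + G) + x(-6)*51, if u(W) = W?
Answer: 41916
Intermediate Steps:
x(c) = -2*c
G = 8624 (G = 44*(-10 - 4)² = 44*(-14)² = 44*196 = 8624)
(32680 + G) + x(-6)*51 = (32680 + 8624) - 2*(-6)*51 = 41304 + 12*51 = 41304 + 612 = 41916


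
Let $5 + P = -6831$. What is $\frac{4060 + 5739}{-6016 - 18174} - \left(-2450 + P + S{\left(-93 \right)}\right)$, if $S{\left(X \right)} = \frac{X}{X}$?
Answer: $\frac{5477911}{590} \approx 9284.6$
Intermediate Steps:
$S{\left(X \right)} = 1$
$P = -6836$ ($P = -5 - 6831 = -6836$)
$\frac{4060 + 5739}{-6016 - 18174} - \left(-2450 + P + S{\left(-93 \right)}\right) = \frac{4060 + 5739}{-6016 - 18174} + \left(2450 - \left(-6836 + 1\right)\right) = \frac{9799}{-24190} + \left(2450 - -6835\right) = 9799 \left(- \frac{1}{24190}\right) + \left(2450 + 6835\right) = - \frac{239}{590} + 9285 = \frac{5477911}{590}$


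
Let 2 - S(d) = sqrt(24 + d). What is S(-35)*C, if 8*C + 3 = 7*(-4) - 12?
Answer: -43/4 + 43*I*sqrt(11)/8 ≈ -10.75 + 17.827*I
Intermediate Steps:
C = -43/8 (C = -3/8 + (7*(-4) - 12)/8 = -3/8 + (-28 - 12)/8 = -3/8 + (1/8)*(-40) = -3/8 - 5 = -43/8 ≈ -5.3750)
S(d) = 2 - sqrt(24 + d)
S(-35)*C = (2 - sqrt(24 - 35))*(-43/8) = (2 - sqrt(-11))*(-43/8) = (2 - I*sqrt(11))*(-43/8) = -43/4 + 43*I*sqrt(11)/8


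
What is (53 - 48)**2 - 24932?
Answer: -24907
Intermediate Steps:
(53 - 48)**2 - 24932 = 5**2 - 24932 = 25 - 24932 = -24907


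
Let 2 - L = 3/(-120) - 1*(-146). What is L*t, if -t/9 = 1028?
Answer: 13320567/10 ≈ 1.3321e+6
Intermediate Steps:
L = -5759/40 (L = 2 - (3/(-120) - 1*(-146)) = 2 - (3*(-1/120) + 146) = 2 - (-1/40 + 146) = 2 - 1*5839/40 = 2 - 5839/40 = -5759/40 ≈ -143.98)
t = -9252 (t = -9*1028 = -9252)
L*t = -5759/40*(-9252) = 13320567/10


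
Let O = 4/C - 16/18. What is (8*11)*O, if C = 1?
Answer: 2464/9 ≈ 273.78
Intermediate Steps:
O = 28/9 (O = 4/1 - 16/18 = 4*1 - 16*1/18 = 4 - 8/9 = 28/9 ≈ 3.1111)
(8*11)*O = (8*11)*(28/9) = 88*(28/9) = 2464/9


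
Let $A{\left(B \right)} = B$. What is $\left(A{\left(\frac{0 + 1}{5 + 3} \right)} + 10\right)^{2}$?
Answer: $\frac{6561}{64} \approx 102.52$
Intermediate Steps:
$\left(A{\left(\frac{0 + 1}{5 + 3} \right)} + 10\right)^{2} = \left(\frac{0 + 1}{5 + 3} + 10\right)^{2} = \left(1 \cdot \frac{1}{8} + 10\right)^{2} = \left(\frac{1}{8} + 10\right)^{2} = \left(\frac{81}{8}\right)^{2} = \frac{6561}{64}$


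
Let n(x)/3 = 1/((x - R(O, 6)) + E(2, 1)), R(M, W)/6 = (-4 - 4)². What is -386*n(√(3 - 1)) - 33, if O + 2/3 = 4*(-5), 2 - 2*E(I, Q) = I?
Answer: -2210655/73727 + 579*√2/73727 ≈ -29.973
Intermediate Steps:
E(I, Q) = 1 - I/2
O = -62/3 (O = -⅔ + 4*(-5) = -⅔ - 20 = -62/3 ≈ -20.667)
R(M, W) = 384 (R(M, W) = 6*(-4 - 4)² = 6*(-8)² = 6*64 = 384)
n(x) = 3/(-384 + x) (n(x) = 3/((x - 1*384) + (1 - ½*2)) = 3/((x - 384) + (1 - 1)) = 3/((-384 + x) + 0) = 3/(-384 + x))
-386*n(√(3 - 1)) - 33 = -1158/(-384 + √(3 - 1)) - 33 = -1158/(-384 + √2) - 33 = -33 - 1158/(-384 + √2)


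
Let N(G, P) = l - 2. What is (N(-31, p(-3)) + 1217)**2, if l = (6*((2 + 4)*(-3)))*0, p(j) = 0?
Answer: 1476225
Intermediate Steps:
l = 0 (l = (6*(6*(-3)))*0 = (6*(-18))*0 = -108*0 = 0)
N(G, P) = -2 (N(G, P) = 0 - 2 = -2)
(N(-31, p(-3)) + 1217)**2 = (-2 + 1217)**2 = 1215**2 = 1476225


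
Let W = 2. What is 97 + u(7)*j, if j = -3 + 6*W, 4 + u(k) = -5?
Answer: 16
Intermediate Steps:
u(k) = -9 (u(k) = -4 - 5 = -9)
j = 9 (j = -3 + 6*2 = -3 + 12 = 9)
97 + u(7)*j = 97 - 9*9 = 97 - 81 = 16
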